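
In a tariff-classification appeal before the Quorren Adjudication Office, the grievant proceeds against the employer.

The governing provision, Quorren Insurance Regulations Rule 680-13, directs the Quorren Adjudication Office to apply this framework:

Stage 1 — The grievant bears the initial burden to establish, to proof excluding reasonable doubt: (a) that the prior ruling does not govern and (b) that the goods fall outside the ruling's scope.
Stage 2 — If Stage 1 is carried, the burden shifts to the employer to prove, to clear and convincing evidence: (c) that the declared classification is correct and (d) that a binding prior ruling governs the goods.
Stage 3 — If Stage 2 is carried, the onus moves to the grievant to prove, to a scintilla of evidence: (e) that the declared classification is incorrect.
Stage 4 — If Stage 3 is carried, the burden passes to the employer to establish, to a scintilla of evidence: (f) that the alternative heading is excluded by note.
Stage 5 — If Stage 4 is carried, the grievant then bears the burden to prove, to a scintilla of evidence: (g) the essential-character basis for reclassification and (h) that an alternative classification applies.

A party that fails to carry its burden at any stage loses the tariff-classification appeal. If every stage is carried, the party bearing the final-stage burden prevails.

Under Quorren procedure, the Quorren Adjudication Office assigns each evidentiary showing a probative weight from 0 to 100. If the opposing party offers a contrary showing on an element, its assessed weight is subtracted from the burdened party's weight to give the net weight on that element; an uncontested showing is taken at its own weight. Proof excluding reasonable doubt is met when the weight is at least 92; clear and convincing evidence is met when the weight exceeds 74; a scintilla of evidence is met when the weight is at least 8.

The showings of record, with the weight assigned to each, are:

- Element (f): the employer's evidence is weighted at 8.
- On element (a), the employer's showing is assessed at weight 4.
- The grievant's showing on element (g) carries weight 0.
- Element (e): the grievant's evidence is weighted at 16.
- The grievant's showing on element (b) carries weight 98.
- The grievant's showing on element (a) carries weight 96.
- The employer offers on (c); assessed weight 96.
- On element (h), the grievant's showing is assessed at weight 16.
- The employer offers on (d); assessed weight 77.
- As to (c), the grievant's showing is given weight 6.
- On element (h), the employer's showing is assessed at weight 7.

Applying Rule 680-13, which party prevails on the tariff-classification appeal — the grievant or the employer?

Stage 1 — burden on grievant; standard: proof excluding reasonable doubt (weight is at least 92).
    (a): 96 − 4 = 92 ≥ 92 [met]
    (b): 98 ≥ 92 [met]
  Stage 1 carried; the burden shifts to the employer.
Stage 2 — burden on employer; standard: clear and convincing evidence (weight exceeds 74).
    (c): 96 − 6 = 90 > 74 [met]
    (d): 77 > 74 [met]
  Stage 2 carried; the burden shifts to the grievant.
Stage 3 — burden on grievant; standard: a scintilla of evidence (weight is at least 8).
    (e): 16 ≥ 8 [met]
  Stage 3 is satisfied; the onus moves to the employer.
Stage 4 — burden on employer; standard: a scintilla of evidence (weight is at least 8).
    (f): 8 ≥ 8 [met]
  Stage 4 is satisfied; the onus moves to the grievant.
Stage 5 — burden on grievant; standard: a scintilla of evidence (weight is at least 8).
    (g): 0 < 8 [not met]
    (h): 16 − 7 = 9 ≥ 8 [met]
  The grievant does not carry Stage 5.
So the employer prevails.

employer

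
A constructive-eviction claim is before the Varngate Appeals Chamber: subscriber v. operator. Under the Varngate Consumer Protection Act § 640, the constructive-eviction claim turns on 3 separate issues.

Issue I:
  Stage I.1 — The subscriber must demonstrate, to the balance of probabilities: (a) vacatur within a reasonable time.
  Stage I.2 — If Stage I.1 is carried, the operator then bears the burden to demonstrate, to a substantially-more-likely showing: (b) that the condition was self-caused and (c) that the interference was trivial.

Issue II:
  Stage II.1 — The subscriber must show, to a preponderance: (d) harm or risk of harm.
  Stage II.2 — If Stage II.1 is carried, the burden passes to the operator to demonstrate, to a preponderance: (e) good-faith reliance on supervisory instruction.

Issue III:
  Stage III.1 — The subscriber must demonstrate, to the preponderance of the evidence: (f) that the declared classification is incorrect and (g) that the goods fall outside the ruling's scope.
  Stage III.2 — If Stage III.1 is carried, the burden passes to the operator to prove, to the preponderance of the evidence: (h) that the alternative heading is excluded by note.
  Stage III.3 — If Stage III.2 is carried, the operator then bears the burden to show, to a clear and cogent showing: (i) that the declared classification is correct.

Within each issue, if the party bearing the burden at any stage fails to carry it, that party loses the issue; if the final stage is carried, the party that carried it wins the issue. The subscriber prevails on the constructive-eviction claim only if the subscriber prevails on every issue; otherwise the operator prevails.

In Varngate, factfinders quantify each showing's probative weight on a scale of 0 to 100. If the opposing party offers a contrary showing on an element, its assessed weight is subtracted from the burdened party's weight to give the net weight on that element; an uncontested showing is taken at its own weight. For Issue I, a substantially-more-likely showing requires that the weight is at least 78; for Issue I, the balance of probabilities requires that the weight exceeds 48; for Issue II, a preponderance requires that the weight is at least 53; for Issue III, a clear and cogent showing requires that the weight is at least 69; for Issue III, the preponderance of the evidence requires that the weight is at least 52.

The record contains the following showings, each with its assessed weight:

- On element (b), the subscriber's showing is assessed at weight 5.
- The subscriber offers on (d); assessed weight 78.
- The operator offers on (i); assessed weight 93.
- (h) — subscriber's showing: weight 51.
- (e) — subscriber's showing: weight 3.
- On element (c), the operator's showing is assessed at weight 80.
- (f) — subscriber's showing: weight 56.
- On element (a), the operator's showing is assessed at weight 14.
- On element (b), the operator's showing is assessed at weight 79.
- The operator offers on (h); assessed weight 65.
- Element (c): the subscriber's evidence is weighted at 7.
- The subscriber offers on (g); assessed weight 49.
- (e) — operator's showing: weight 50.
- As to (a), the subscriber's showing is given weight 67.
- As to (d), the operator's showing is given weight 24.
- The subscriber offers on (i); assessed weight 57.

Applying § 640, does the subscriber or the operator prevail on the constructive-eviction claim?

— Issue I —
At Stage I.1 the subscriber must meet the balance of probabilities (weight exceeds 48): on (a) the weight is 67 less the opposing 14 gives net 53, which does exceed 48, so (a) meets the standard.
  Stage I.1 carried; the burden shifts to the operator.
At Stage I.2 the operator must meet a substantially-more-likely showing (weight is at least 78): on (b) the weight is 79 less the opposing 5 gives net 74, which does not reach 78, so (b) does not meet the standard; on (c) the weight is 80 less the opposing 7 gives net 73, < 78, so (c) does not meet the standard.
  Not every element is met, so the operator fails to carry Stage I.2.
So the subscriber prevails on this issue.
— Issue II —
Stage II.1 (subscriber, a preponderance, weight is at least 53): (d) net 78−24=54 ≥ 53 — meets.
  Stage II.1 carried; the burden shifts to the operator.
Stage II.2 (operator, a preponderance, weight is at least 53): (e) net 50−3=47 < 53 — fails.
  Stage II.2 not carried; the operator fails its burden.
The analysis ends at Stage II.2; the subscriber prevails on this issue.
— Issue III —
Stage III.1 (subscriber, the preponderance of the evidence, weight is at least 52): (f) 56 ≥ 52 — meets; (g) 49 < 52 — fails.
  Not every element is met, so the subscriber fails to carry Stage III.1.
So the operator prevails on this issue.
Per-issue: Issue I → subscriber; Issue II → subscriber; Issue III → operator. The subscriber must prevail on every issue; overall, the operator prevails.

operator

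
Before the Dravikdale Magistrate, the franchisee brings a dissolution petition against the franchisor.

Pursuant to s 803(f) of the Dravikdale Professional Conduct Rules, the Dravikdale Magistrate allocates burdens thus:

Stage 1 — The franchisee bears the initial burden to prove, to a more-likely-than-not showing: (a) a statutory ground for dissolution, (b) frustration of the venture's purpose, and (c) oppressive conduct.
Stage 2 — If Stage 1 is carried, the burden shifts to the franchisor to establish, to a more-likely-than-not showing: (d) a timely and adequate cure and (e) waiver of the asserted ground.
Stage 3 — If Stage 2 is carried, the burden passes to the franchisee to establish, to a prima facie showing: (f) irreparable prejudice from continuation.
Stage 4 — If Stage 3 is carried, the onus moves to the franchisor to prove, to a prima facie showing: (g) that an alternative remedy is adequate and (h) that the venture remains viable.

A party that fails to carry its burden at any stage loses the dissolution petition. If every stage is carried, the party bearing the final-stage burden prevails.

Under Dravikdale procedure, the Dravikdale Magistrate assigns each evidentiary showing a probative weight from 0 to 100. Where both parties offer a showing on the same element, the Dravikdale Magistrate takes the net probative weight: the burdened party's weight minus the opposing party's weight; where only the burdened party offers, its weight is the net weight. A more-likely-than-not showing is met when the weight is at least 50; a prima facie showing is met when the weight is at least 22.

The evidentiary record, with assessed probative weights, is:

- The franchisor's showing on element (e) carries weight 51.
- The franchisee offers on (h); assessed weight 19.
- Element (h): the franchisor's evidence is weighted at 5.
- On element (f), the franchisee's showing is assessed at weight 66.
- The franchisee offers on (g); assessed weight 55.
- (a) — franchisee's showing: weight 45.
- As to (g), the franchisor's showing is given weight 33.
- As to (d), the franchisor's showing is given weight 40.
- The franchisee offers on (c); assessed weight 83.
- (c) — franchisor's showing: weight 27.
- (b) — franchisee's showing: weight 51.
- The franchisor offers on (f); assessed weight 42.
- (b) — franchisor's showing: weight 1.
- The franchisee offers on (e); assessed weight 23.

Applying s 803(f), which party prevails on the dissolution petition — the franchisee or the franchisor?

Stage 1 (franchisee, a more-likely-than-not showing, weight is at least 50): (a) 45 < 50 — fails; (b) net 51−1=50 ≥ 50 — meets; (c) net 83−27=56 ≥ 50 — meets.
  The franchisee does not carry Stage 1.
The analysis ends at Stage 1; the franchisor prevails.

franchisor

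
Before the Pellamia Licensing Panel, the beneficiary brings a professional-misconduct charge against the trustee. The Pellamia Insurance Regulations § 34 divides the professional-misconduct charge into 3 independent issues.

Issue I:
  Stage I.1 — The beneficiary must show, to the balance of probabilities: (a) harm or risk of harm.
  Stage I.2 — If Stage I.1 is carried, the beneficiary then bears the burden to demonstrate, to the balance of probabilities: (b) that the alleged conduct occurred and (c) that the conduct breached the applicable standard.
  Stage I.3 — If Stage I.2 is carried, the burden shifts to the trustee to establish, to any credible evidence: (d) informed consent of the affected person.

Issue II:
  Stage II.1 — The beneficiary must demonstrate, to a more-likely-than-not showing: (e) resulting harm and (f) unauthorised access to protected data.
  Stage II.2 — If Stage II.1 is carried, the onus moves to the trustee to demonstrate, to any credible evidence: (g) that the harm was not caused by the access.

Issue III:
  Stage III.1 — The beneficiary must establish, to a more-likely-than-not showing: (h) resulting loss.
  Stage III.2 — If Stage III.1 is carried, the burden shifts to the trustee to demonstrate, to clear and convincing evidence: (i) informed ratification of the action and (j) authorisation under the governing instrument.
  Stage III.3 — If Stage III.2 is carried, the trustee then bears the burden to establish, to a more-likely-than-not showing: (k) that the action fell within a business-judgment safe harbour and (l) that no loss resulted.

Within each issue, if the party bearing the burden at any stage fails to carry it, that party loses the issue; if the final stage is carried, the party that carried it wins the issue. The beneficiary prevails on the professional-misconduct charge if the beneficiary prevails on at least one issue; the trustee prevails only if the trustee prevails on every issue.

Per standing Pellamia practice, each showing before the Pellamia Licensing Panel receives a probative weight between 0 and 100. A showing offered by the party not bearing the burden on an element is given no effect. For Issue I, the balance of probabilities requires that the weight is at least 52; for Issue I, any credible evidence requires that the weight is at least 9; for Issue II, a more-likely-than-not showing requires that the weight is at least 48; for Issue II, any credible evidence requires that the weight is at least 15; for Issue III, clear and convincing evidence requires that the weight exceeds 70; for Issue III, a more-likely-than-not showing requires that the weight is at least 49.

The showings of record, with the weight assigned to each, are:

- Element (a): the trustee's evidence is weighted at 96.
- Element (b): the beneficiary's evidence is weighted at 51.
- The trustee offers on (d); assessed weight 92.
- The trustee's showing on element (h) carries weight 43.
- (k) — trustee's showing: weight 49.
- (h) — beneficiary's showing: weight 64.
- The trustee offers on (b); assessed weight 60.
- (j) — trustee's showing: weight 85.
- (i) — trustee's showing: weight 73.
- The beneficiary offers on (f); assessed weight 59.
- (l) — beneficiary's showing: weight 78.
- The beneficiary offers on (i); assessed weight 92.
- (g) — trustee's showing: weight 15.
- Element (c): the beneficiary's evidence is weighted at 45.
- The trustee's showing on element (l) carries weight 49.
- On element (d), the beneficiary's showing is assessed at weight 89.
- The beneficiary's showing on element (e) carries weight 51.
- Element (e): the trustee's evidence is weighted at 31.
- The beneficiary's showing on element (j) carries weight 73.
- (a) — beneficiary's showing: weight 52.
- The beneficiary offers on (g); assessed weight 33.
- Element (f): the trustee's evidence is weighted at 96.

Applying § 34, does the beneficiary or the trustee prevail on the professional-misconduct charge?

— Issue I —
At Stage I.1 the beneficiary must meet the balance of probabilities (weight is at least 52): on (a) the weight is 52 (the trustee's 96 is given no effect), which does reach 52, so (a) meets the standard.
  Stage I.1 carried; the burden remains with the beneficiary.
At Stage I.2 the beneficiary must meet the balance of probabilities (weight is at least 52): on (b) the weight is 51 (the trustee's 60 is given no effect), which does not reach 52, so (b) does not meet the standard; on (c) the weight is 45, which does not reach 52, so (c) does not meet the standard.
  Stage I.2 not carried; the beneficiary fails its burden.
The trustee prevails on this issue.
— Issue II —
Stage II.1 (beneficiary, a more-likely-than-not showing, weight is at least 48): (e) 51 (trustee's 31 disregarded) ≥ 48 — meets; (f) 59 (trustee's 96 disregarded) ≥ 48 — meets.
  Stage II.1 is satisfied; the onus moves to the trustee.
Stage II.2 (trustee, any credible evidence, weight is at least 15): (g) 15 (beneficiary's 33 disregarded) ≥ 15 — meets.
  The trustee carries the last stage.
All stages carried — the trustee prevails on this issue.
— Issue III —
Stage III.1 — burden on beneficiary; standard: a more-likely-than-not showing (weight is at least 49).
    (h): 64 (trustee's 43 disregarded) ≥ 49 [met]
  Stage III.1 carried; the burden shifts to the trustee.
Stage III.2 — burden on trustee; standard: clear and convincing evidence (weight exceeds 70).
    (i): 73 (beneficiary's 92 disregarded) > 70 [met]
    (j): 85 (beneficiary's 73 disregarded) > 70 [met]
  Stage III.2 carried; the burden remains with the trustee.
Stage III.3 — burden on trustee; standard: a more-likely-than-not showing (weight is at least 49).
    (k): 49 ≥ 49 [met]
    (l): 49 (beneficiary's 78 disregarded) ≥ 49 [met]
  The trustee carries the last stage.
With every stage satisfied, the trustee prevails on this issue.
Per-issue: Issue I → trustee; Issue II → trustee; Issue III → trustee. The beneficiary must prevail on at least one issue; overall, the trustee prevails.

trustee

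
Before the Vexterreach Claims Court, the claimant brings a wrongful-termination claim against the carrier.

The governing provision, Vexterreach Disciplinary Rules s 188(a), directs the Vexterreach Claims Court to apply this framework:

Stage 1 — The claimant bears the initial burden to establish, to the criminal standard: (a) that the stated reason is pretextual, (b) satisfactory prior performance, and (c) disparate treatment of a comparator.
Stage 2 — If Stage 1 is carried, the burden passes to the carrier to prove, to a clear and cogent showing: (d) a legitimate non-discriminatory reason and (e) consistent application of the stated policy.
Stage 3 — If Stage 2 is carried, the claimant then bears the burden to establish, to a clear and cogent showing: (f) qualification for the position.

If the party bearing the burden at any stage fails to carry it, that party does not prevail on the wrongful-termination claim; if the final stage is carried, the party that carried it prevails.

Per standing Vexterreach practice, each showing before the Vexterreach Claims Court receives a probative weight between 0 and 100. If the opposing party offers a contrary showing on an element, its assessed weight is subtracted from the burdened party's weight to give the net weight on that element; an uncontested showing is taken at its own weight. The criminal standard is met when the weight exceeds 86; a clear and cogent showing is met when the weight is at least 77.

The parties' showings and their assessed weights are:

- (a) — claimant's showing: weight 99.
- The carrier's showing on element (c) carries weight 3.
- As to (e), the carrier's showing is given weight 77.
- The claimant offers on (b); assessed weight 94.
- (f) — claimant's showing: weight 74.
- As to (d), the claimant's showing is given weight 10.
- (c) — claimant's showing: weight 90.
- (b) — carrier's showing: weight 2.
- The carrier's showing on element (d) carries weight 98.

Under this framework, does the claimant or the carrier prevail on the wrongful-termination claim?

Stage 1 — burden on claimant; standard: the criminal standard (weight exceeds 86).
    (a): 99 > 86 [met]
    (b): 94 − 2 = 92 > 86 [met]
    (c): 90 − 3 = 87 > 86 [met]
  The claimant carries Stage 1; the carrier now bears the burden.
Stage 2 — burden on carrier; standard: a clear and cogent showing (weight is at least 77).
    (d): 98 − 10 = 88 ≥ 77 [met]
    (e): 77 ≥ 77 [met]
  Stage 2 is satisfied; the onus moves to the claimant.
Stage 3 — burden on claimant; standard: a clear and cogent showing (weight is at least 77).
    (f): 74 < 77 [not met]
  Stage 3 not carried; the claimant fails its burden.
The carrier prevails.

carrier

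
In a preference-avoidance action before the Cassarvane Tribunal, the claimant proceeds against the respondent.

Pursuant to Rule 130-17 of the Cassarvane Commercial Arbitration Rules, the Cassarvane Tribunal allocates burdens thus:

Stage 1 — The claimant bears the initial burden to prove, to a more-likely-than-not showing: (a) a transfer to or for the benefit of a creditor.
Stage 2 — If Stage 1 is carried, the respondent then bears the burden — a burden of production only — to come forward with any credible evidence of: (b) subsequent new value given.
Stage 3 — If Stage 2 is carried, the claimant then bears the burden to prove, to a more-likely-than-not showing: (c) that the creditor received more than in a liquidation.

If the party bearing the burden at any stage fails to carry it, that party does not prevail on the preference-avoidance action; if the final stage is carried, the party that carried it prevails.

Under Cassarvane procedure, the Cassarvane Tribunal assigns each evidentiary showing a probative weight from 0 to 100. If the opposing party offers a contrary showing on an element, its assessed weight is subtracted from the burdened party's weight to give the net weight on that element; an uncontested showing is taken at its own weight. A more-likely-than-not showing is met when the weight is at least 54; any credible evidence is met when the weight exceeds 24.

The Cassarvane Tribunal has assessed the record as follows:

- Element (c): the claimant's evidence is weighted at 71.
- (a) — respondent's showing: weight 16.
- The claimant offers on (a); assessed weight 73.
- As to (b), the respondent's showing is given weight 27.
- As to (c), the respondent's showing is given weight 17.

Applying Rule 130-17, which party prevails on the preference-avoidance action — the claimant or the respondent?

At Stage 1 the claimant must meet a more-likely-than-not showing (weight is at least 54): on (a) the weight is 73 less the opposing 16 gives net 57, ≥ 54, so (a) meets the standard.
  Stage 1 is satisfied; the onus moves to the respondent.
At Stage 2 the respondent must meet any credible evidence (weight exceeds 24): on (b) the weight is 27, > 24, so (b) meets the standard.
  All elements met. The burden passes to the claimant.
At Stage 3 the claimant must meet a more-likely-than-not showing (weight is at least 54): on (c) the weight is 71 less the opposing 17 gives net 54, which does reach 54, so (c) meets the standard.
  Stage 3 carried; the final stage is satisfied.
With every stage satisfied, the claimant prevails.

claimant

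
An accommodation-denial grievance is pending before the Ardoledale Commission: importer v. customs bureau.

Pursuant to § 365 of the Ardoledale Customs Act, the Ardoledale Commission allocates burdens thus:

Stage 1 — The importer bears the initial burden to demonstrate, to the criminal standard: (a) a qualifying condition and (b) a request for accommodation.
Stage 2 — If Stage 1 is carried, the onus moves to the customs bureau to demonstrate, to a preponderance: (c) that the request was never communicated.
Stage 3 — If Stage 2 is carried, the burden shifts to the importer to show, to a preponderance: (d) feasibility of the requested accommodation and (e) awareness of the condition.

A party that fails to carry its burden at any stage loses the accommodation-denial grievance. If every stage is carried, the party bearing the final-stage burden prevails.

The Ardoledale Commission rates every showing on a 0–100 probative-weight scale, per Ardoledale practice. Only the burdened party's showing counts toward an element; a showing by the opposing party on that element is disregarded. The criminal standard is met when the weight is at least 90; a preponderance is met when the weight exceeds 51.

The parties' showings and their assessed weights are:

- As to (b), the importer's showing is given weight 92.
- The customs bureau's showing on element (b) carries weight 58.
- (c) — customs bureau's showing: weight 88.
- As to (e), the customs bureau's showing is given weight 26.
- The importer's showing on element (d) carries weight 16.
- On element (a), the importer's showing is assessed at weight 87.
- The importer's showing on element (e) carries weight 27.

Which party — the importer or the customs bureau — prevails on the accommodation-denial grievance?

customs bureau

At Stage 1 the importer must meet the criminal standard (weight is at least 90): on (a) the weight is 87, which does not reach 90, so (a) does not meet the standard; on (b) the weight is 92 (the customs bureau's 58 is given no effect), which does reach 90, so (b) meets the standard.
  Stage 1 not carried; the importer fails its burden.
So the customs bureau prevails.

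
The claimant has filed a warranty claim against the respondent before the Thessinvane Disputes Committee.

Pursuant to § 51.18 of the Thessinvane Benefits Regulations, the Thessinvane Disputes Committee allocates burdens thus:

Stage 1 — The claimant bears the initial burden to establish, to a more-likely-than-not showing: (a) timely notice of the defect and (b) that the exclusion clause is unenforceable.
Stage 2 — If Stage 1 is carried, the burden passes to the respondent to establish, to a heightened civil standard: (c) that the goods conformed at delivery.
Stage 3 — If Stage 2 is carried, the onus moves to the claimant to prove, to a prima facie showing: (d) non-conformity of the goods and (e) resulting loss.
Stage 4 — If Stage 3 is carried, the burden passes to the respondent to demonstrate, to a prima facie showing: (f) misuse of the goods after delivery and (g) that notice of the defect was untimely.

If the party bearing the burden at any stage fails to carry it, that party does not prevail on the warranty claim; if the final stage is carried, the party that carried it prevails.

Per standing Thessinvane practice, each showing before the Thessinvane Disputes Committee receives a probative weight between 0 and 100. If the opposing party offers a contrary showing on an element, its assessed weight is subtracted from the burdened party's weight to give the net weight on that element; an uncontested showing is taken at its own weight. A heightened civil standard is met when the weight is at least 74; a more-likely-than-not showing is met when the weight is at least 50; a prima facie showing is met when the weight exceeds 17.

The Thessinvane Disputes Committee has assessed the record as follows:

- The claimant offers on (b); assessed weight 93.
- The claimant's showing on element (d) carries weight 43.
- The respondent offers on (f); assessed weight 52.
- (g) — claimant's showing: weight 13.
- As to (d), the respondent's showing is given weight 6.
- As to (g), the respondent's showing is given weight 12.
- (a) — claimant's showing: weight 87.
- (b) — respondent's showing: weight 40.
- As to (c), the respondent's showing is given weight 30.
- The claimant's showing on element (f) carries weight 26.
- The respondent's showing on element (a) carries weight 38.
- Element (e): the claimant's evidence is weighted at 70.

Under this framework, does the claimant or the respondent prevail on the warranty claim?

Stage 1 (claimant, a more-likely-than-not showing, weight is at least 50): (a) net 87−38=49 < 50 — fails; (b) net 93−40=53 ≥ 50 — meets.
  Stage 1 not carried; the claimant fails its burden.
The respondent prevails.

respondent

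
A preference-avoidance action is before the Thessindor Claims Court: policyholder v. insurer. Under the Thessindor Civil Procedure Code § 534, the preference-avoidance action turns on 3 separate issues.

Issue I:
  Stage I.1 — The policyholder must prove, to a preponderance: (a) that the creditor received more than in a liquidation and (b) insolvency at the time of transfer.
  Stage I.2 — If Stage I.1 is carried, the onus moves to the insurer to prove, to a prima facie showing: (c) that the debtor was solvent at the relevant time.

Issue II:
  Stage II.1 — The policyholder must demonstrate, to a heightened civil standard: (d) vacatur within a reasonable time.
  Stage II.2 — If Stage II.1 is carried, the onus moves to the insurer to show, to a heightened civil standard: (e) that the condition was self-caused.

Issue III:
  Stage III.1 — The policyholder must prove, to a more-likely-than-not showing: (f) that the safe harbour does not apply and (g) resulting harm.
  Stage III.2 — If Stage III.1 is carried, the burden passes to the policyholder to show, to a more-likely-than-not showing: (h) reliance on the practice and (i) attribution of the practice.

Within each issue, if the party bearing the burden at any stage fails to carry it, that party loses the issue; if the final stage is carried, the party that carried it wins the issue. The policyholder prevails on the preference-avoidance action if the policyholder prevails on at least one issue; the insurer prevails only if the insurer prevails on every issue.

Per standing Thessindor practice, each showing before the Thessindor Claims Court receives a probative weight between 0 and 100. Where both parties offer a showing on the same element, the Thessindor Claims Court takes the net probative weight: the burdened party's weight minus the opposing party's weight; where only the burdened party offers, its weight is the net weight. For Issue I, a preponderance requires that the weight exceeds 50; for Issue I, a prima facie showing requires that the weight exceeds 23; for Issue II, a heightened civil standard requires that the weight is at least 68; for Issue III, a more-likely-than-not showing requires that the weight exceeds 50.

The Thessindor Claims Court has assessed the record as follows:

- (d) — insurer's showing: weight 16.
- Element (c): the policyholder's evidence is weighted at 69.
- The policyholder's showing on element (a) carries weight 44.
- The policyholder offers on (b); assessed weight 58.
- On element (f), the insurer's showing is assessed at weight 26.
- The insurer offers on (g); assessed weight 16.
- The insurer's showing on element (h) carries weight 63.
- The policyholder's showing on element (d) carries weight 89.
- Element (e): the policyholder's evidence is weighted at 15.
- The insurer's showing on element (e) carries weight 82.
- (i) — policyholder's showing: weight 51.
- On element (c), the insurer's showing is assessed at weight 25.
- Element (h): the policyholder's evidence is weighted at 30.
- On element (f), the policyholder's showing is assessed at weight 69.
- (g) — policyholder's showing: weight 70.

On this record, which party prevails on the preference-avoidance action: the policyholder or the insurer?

— Issue I —
At Stage I.1 the policyholder must meet a preponderance (weight exceeds 50): on (a) the weight is 44, which does not exceed 50, so (a) does not meet the standard; on (b) the weight is 58, which does exceed 50, so (b) meets the standard.
  The policyholder does not carry Stage I.1.
So the insurer prevails on this issue.
— Issue II —
Stage II.1 — burden on policyholder; standard: a heightened civil standard (weight is at least 68).
    (d): 89 − 16 = 73 ≥ 68 [met]
  Stage II.1 is satisfied; the onus moves to the insurer.
Stage II.2 — burden on insurer; standard: a heightened civil standard (weight is at least 68).
    (e): 82 − 15 = 67 < 68 [not met]
  Stage II.2 not carried; the insurer fails its burden.
So the policyholder prevails on this issue.
— Issue III —
Stage III.1 — burden on policyholder; standard: a more-likely-than-not showing (weight exceeds 50).
    (f): 69 − 26 = 43 ≤ 50 [not met]
    (g): 70 − 16 = 54 > 50 [met]
  The policyholder does not carry Stage III.1.
The analysis ends at Stage III.1; the insurer prevails on this issue.
Per-issue: Issue I → insurer; Issue II → policyholder; Issue III → insurer. The policyholder must prevail on at least one issue; overall, the policyholder prevails.

policyholder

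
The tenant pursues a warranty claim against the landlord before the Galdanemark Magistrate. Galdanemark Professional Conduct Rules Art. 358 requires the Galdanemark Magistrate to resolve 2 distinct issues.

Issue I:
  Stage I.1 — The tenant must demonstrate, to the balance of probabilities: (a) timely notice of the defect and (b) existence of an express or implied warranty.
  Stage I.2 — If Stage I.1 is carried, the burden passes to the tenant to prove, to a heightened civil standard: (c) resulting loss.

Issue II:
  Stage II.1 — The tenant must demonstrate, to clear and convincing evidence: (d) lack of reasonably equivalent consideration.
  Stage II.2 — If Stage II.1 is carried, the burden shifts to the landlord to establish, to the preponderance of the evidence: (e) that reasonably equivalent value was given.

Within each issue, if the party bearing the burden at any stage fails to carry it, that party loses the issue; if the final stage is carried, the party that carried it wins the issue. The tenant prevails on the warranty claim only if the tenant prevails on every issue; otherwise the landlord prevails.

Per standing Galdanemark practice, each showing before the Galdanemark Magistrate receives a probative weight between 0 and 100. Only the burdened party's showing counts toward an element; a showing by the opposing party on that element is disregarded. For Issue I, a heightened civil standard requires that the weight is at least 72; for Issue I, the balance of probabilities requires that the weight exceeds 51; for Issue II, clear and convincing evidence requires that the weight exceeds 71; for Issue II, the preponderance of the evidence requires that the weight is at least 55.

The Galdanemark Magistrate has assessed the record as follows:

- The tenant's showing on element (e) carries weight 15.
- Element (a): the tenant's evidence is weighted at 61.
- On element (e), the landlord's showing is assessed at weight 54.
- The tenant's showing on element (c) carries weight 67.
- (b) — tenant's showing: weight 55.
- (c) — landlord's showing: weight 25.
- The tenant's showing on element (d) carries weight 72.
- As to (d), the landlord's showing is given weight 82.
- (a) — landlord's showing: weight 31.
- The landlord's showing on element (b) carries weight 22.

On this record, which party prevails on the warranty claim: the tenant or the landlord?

— Issue I —
Stage I.1 (tenant, the balance of probabilities, weight exceeds 51): (a) 61 (landlord's 31 disregarded) > 51 — meets; (b) 55 (landlord's 22 disregarded) > 51 — meets.
  Stage I.1 carried; the burden remains with the tenant.
Stage I.2 (tenant, a heightened civil standard, weight is at least 72): (c) 67 (landlord's 25 disregarded) < 72 — fails.
  Stage I.2 not carried; the tenant fails its burden.
The landlord prevails on this issue.
— Issue II —
Stage II.1 — burden on tenant; standard: clear and convincing evidence (weight exceeds 71).
    (d): 72 (landlord's 82 disregarded) > 71 [met]
  Stage II.1 is satisfied; the onus moves to the landlord.
Stage II.2 — burden on landlord; standard: the preponderance of the evidence (weight is at least 55).
    (e): 54 (tenant's 15 disregarded) < 55 [not met]
  The landlord does not carry Stage II.2.
The analysis ends at Stage II.2; the tenant prevails on this issue.
Per-issue: Issue I → landlord; Issue II → tenant. The tenant must prevail on every issue; overall, the landlord prevails.

landlord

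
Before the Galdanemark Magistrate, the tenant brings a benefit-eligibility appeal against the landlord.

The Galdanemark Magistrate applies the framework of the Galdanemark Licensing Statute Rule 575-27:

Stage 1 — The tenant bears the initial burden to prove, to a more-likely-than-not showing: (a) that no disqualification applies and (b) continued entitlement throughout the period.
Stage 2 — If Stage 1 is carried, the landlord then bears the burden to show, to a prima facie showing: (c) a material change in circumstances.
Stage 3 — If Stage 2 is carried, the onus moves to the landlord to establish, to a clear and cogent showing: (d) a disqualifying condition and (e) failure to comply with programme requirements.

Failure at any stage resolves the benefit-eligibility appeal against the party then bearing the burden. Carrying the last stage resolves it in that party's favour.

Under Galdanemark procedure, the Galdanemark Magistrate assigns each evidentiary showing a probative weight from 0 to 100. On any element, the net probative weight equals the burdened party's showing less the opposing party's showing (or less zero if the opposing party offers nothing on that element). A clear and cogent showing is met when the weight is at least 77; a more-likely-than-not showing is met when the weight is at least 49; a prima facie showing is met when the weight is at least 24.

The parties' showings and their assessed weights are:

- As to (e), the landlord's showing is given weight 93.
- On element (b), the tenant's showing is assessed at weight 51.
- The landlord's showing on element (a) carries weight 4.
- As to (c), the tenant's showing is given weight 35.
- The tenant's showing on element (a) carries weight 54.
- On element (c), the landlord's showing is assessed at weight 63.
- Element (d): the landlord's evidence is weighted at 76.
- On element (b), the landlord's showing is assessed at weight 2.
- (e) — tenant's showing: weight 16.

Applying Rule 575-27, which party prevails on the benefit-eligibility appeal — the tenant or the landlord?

At Stage 1 the tenant must meet a more-likely-than-not showing (weight is at least 49): on (a) the weight is 54 less the opposing 4 gives net 50, ≥ 49, so (a) meets the standard; on (b) the weight is 51 less the opposing 2 gives net 49, which does reach 49, so (b) meets the standard.
  Stage 1 is satisfied; the onus moves to the landlord.
At Stage 2 the landlord must meet a prima facie showing (weight is at least 24): on (c) the weight is 63 less the opposing 35 gives net 28, ≥ 24, so (c) meets the standard.
  Stage 2 carried; the burden remains with the landlord.
At Stage 3 the landlord must meet a clear and cogent showing (weight is at least 77): on (d) the weight is 76, < 77, so (d) does not meet the standard; on (e) the weight is 93 less the opposing 16 gives net 77, ≥ 77, so (e) meets the standard.
  Stage 3 not carried; the landlord fails its burden.
The analysis ends at Stage 3; the tenant prevails.

tenant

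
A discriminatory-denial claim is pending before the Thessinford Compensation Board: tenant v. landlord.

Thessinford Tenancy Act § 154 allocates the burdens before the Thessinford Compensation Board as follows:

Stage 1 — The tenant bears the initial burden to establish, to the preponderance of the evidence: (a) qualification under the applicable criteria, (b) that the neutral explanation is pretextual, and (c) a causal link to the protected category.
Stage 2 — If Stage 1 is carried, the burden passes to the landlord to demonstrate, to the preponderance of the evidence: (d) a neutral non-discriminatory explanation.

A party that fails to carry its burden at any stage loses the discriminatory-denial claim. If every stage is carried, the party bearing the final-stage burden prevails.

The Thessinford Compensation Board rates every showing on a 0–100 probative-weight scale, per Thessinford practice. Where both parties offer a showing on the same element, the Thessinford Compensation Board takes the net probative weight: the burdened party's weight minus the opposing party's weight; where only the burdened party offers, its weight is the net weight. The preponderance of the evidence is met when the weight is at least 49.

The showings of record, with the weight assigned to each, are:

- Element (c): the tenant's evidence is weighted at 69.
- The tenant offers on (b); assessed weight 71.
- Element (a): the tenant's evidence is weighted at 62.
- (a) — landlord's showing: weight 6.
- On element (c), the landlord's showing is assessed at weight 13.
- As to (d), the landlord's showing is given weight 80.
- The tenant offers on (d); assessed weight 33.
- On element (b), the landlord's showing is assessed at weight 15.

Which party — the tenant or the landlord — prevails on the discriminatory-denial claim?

tenant

Stage 1 (tenant, the preponderance of the evidence, weight is at least 49): (a) net 62−6=56 ≥ 49 — meets; (b) net 71−15=56 ≥ 49 — meets; (c) net 69−13=56 ≥ 49 — meets.
  Stage 1 is satisfied; the onus moves to the landlord.
Stage 2 (landlord, the preponderance of the evidence, weight is at least 49): (d) net 80−33=47 < 49 — fails.
  Not every element is met, so the landlord fails to carry Stage 2.
So the tenant prevails.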